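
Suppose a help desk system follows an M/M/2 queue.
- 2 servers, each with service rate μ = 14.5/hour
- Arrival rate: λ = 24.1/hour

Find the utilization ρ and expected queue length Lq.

Traffic intensity: ρ = λ/(cμ) = 24.1/(2×14.5) = 0.8310
Since ρ = 0.8310 < 1, system is stable.
Offered load a = λ/μ = cρ = 24.1/14.5 = 1.6621
P₀ = [ Σₙ₌₀^1 aⁿ/n! + a^2/(2!(1-ρ)) ]⁻¹
Σ = a^0/0! + a^1/1! = 1.0000 + 1.6621 = 2.6621
a^2/(2!(1-ρ)) = 2.762473/(2 × 0.1689655) = 8.1747
P₀ = 1/(2.6621 + 8.1747) = 0.09228
Lq = P₀·a^2·ρ / (2!(1-ρ)²) = 0.092279 × 2.7625 × 0.83103 / (2 × 0.028549) = 3.7102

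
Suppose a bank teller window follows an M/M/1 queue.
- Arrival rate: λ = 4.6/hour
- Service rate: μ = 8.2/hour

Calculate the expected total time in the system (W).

First, compute utilization: ρ = λ/μ = 4.6/8.2 = 0.5610
For M/M/1: W = 1/(μ-λ)
W = 1/(8.2-4.6) = 1/3.60
W = 0.2778 hours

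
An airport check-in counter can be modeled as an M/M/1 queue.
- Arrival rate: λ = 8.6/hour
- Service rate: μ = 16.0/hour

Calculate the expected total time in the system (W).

First, compute utilization: ρ = λ/μ = 8.6/16.0 = 0.5375
For M/M/1: W = 1/(μ-λ)
W = 1/(16.0-8.6) = 1/7.40
W = 0.1351 hours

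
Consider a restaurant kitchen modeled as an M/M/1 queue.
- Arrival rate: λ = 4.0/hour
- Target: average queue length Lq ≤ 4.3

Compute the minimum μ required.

For M/M/1: Lq = λ²/(μ(μ-λ))
Need Lq ≤ 4.3, i.e. μ(μ-λ) ≥ λ²/4.3
μ² - 4.0μ - 16.00/4.3 ≥ 0  →  μ² - 4.0μ - 3.72093 ≥ 0
Quadratic formula (positive root): μ = [λ + √(λ² + 4×3.72093)]/2
Discriminant: 16.00 + 4×3.72093 = 30.8837, √30.8837 = 5.55731
μ ≥ (4.0 + 5.55731)/2 = 4.7787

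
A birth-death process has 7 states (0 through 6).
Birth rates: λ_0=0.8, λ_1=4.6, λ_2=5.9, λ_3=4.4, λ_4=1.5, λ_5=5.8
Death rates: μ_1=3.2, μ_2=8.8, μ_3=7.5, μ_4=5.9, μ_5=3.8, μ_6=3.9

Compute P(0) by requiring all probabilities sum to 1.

Ratios P(n)/P(0) = (λ₀···λₙ₋₁)/(μ₁···μₙ):
P(1)/P(0) = (0.8)/(3.2) = 0.2500
P(2)/P(0) = (0.8×4.6)/(3.2×8.8) = 0.1307
P(3)/P(0) = (0.8×4.6×5.9)/(3.2×8.8×7.5) = 0.1028
P(4)/P(0) = (0.8×4.6×5.9×4.4)/(3.2×8.8×7.5×5.9) = 0.07667
P(5)/P(0) = (0.8×4.6×5.9×4.4×1.5)/(3.2×8.8×7.5×5.9×3.8) = 0.03026
P(6)/P(0) = (0.8×4.6×5.9×4.4×1.5×5.8)/(3.2×8.8×7.5×5.9×3.8×3.9) = 0.04501

Normalization: ∑ P(n) = 1
P(0) × (1.0000 + 0.2500 + 0.1307 + 0.1028 + 0.07667 + 0.03026 + 0.04501) = 1
P(0) × 1.6354 = 1
P(0) = 1/1.6354 = 0.6115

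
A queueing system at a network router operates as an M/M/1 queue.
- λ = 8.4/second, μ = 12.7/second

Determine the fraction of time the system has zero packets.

ρ = λ/μ = 8.4/12.7 = 0.6614
P(0) = 1 - ρ = 1 - 0.6614 = 0.3386
The server is idle 33.86% of the time.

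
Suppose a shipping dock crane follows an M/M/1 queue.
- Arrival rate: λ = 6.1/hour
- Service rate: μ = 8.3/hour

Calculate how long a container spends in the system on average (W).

First, compute utilization: ρ = λ/μ = 6.1/8.3 = 0.7349
For M/M/1: W = 1/(μ-λ)
W = 1/(8.3-6.1) = 1/2.20
W = 0.4545 hours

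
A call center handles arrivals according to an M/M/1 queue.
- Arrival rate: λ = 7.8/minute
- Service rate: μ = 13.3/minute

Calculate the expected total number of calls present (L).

ρ = λ/μ = 7.8/13.3 = 0.5865
For M/M/1: L = λ/(μ-λ)
L = 7.8/(13.3-7.8) = 7.8/5.50
L = 1.4182 calls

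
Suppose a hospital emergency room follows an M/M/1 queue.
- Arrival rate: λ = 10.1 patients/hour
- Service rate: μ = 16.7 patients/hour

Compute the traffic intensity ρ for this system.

Server utilization: ρ = λ/μ
ρ = 10.1/16.7 = 0.6048
The server is busy 60.48% of the time.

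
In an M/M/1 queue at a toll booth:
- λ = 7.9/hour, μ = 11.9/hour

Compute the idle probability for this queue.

ρ = λ/μ = 7.9/11.9 = 0.6639
P(0) = 1 - ρ = 1 - 0.6639 = 0.3361
The server is idle 33.61% of the time.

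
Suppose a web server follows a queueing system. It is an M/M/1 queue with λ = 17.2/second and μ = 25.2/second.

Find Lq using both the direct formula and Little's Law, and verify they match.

Method 1 (direct): Lq = λ²/(μ(μ-λ)) = 295.84/(25.2 × 8.00) = 1.4675

Method 2 (Little's Law):
W = 1/(μ-λ) = 1/8.00 = 0.1250
Wq = W - 1/μ = 0.1250 - 0.03968 = 0.08532
Lq = λWq = 17.2 × 0.08532 = 1.4675 ✔ (matches Method 1)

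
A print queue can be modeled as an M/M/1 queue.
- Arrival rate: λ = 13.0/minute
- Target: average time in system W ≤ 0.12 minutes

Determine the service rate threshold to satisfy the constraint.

For M/M/1: W = 1/(μ-λ)
Need W ≤ 0.12, so 1/(μ-λ) ≤ 0.12
μ - λ ≥ 1/0.12 = 8.3333
μ ≥ 13.0 + 8.3333 = 21.3333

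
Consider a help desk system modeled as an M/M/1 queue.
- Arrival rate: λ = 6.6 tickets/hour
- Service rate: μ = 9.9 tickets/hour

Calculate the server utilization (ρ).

Server utilization: ρ = λ/μ
ρ = 6.6/9.9 = 0.6667
The server is busy 66.67% of the time.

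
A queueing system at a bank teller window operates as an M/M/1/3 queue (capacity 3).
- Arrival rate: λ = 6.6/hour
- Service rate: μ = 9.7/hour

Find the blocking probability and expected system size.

ρ = λ/μ = 6.6/9.7 = 0.6804
P₀ = (1-ρ)/(1-ρ^(K+1)) = (1-0.6804)/(1-0.6804^4) = 0.3196/0.7857 = 0.4068
P_K = P₀×ρ^K = 0.4068 × 0.6804^3 = 0.4068 × 0.3150 = 0.1281
Blocking probability P_3 = 0.1281 (12.81%)
L = ρ[1 - (K+1)ρ^K + Kρ^(K+1)] / [(1-ρ)(1-ρ^(K+1))]
L = 0.6804 × (1 - 4×0.31499 + 3×0.21432) / ((1 - 0.6804) × (1 - 0.21432)) = 1.0378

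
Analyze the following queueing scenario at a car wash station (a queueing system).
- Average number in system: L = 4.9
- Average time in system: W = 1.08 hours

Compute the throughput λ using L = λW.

Little's Law: L = λW, so λ = L/W
λ = 4.9/1.08 = 4.5370 cars/hour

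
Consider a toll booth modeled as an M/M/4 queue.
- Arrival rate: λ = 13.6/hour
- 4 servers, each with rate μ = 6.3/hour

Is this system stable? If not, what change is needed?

Stability requires ρ = λ/(cμ) < 1
ρ = 13.6/(4 × 6.3) = 13.6/25.20 = 0.5397
Since 0.5397 < 1, the system is STABLE.
The servers are busy 53.97% of the time.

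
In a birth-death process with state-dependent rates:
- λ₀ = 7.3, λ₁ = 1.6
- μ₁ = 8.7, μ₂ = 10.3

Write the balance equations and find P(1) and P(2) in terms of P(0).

Balance equations:
State 0: λ₀P₀ = μ₁P₁ → P₁ = (λ₀/μ₁)P₀ = (7.3/8.7)P₀ = 0.8391P₀
State 1: P₂ = (λ₀λ₁)/(μ₁μ₂)P₀ = (7.3×1.6)/(8.7×10.3)P₀ = 0.1303P₀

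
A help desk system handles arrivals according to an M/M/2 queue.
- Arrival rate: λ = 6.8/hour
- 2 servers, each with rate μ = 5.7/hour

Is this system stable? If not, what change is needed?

Stability requires ρ = λ/(cμ) < 1
ρ = 6.8/(2 × 5.7) = 6.8/11.40 = 0.5965
Since 0.5965 < 1, the system is STABLE.
The servers are busy 59.65% of the time.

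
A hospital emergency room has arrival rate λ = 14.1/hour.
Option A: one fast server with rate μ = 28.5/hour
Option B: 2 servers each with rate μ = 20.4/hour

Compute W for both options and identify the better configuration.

Option A: single server μ = 28.5 (M/M/1)
  ρ_A = 14.1/28.5 = 0.4947
  W_A = 1/(μ-λ) = 1/(28.5-14.1) = 1/14.40 = 0.06944

Option B: 2 servers μ = 20.4 (M/M/2)
  ρ_B = λ/(cμ) = 14.1/(2×20.4) = 0.3456
  Offered load a = λ/μ = cρ = 14.1/20.4 = 0.6912
  P₀ = [ Σₙ₌₀^1 aⁿ/n! + a^2/(2!(1-ρ)) ]⁻¹
  Σ = a^0/0! + a^1/1! = 1.0000 + 0.6912 = 1.6912
  a^2/(2!(1-ρ)) = 0.4777/(2 × 0.6544) = 0.3650
  P₀ = 1/(1.6912 + 0.3650) = 0.4863
  Lq = P₀·a^2·ρ / (2!(1-ρ)²) = 0.48634 × 0.47772 × 0.34559 / (2 × 0.42825) = 0.09374
  Wq_B = Lq/λ = 0.093744/14.1 = 0.006649
  W_B = Wq_B + 1/μ = 0.006649 + 0.04902 = 0.05567

Since W_B = 0.05567 < W_A = 0.06944, Option B (multiple servers) has the shorter time in system.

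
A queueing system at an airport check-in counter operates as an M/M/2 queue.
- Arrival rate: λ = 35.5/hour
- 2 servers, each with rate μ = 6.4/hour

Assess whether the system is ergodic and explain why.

Stability requires ρ = λ/(cμ) < 1
ρ = 35.5/(2 × 6.4) = 35.5/12.80 = 2.7734
Since 2.7734 ≥ 1, the system is UNSTABLE.
Need c > λ/μ = 35.5/6.4 = 5.55.
Minimum servers needed: c = 6.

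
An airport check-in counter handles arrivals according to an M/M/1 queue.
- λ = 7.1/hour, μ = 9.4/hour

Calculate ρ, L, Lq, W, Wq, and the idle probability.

Step 1: ρ = λ/μ = 7.1/9.4 = 0.7553
Step 2: L = λ/(μ-λ) = 7.1/2.30 = 3.0870
Step 3: Lq = λ²/(μ(μ-λ)) = 50.41/(9.4×2.30) = 2.3316
Step 4: W = 1/(μ-λ) = 1/2.30 = 0.434783
Step 5: Wq = λ/(μ(μ-λ)) = 7.1/(9.4×2.30) = 0.3284
Step 6: P(0) = 1-ρ = 0.2447
Verify: L = λW = 7.1×0.434783 = 3.0870 ✔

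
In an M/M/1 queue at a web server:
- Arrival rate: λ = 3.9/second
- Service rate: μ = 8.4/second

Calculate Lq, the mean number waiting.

ρ = λ/μ = 3.9/8.4 = 0.4643
For M/M/1: Lq = λ²/(μ(μ-λ))
Lq = 15.21/(8.4 × 4.50)
Lq = 0.4024 requests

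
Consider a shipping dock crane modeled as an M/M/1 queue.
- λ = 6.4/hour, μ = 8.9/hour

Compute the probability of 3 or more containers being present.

ρ = λ/μ = 6.4/8.9 = 0.7191
P(N ≥ n) = ρⁿ
P(N ≥ 3) = 0.7191^3
P(N ≥ 3) = 0.3719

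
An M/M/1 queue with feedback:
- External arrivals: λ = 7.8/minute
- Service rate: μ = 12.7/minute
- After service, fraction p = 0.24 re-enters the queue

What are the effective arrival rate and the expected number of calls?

Effective arrival rate: λ_eff = λ/(1-p) = 7.8/(1-0.24) = 7.8/0.76 = 10.26316
ρ = λ_eff/μ = 10.26316/12.7 = 0.808123
L = ρ/(1-ρ) = 0.808123/(1-0.808123) = 4.2117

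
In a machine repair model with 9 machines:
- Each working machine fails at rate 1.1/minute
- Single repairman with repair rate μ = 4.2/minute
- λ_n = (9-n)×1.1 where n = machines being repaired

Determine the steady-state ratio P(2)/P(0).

P(2)/P(0) = ∏_{i=0}^{2-1} λ_i/μ_{i+1}
= (9-0)×1.1/4.2 × (9-1)×1.1/4.2
= 4.9388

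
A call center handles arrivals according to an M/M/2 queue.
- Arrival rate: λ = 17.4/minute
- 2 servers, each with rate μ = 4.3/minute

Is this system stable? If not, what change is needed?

Stability requires ρ = λ/(cμ) < 1
ρ = 17.4/(2 × 4.3) = 17.4/8.60 = 2.0233
Since 2.0233 ≥ 1, the system is UNSTABLE.
Need c > λ/μ = 17.4/4.3 = 4.05.
Minimum servers needed: c = 5.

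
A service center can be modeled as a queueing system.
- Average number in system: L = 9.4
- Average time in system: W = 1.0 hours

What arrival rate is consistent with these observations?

Little's Law: L = λW, so λ = L/W
λ = 9.4/1.0 = 9.4000 customers/hour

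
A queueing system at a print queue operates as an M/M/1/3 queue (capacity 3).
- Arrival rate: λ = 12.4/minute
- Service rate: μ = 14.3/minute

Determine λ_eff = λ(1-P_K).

ρ = λ/μ = 12.4/14.3 = 0.8671
P₀ = (1-ρ)/(1-ρ^(K+1)) = (1-0.8671)/(1-0.8671^4) = 0.1329/0.4347 = 0.3057
P_K = P₀×ρ^K = 0.3057 × 0.8671^3 = 0.3057 × 0.6519 = 0.1993
λ_eff = λ(1-P_K) = 12.4 × (1 - 0.19933) = 12.4 × 0.80067 = 9.9283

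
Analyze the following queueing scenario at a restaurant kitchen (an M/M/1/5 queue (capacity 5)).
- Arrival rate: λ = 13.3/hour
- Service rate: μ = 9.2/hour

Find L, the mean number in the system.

ρ = λ/μ = 13.3/9.2 = 1.44565
P₀ = (1-ρ)/(1-ρ^(K+1)) = (1-1.44565)/(1-1.44565^6) = -0.4457/-8.1281 = 0.05483
P_K = P₀×ρ^K = 0.05483 × 1.44565^5 = 0.05483 × 6.3142 = 0.3462
L = ρ[1 - (K+1)ρ^K + Kρ^(K+1)] / [(1-ρ)(1-ρ^(K+1))]
L = 1.44565 × (1 - 6×6.31416 + 5×9.12807) / ((1 - 1.44565) × (1 - 9.12807)) = 3.4943 orders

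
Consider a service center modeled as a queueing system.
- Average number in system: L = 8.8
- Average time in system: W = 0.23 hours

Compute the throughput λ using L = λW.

Little's Law: L = λW, so λ = L/W
λ = 8.8/0.23 = 38.2609 customers/hour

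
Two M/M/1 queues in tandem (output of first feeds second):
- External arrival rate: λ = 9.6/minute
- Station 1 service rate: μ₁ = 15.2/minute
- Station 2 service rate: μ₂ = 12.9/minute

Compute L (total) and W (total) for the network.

By Jackson's theorem, each station behaves as independent M/M/1.
Station 1: ρ₁ = 9.6/15.2 = 0.6316, L₁ = ρ₁/(1-ρ₁) = λ/(μ₁-λ) = 9.6/5.60 = 1.7143
Station 2: ρ₂ = 9.6/12.9 = 0.7442, L₂ = ρ₂/(1-ρ₂) = λ/(μ₂-λ) = 9.6/3.30 = 2.9091
Total: L = L₁ + L₂ = 1.7143 + 2.9091 = 4.6234
W = L/λ = 4.6234/9.6 = 0.4816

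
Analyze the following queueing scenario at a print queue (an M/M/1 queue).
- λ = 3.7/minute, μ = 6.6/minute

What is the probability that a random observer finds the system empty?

ρ = λ/μ = 3.7/6.6 = 0.5606
P(0) = 1 - ρ = 1 - 0.5606 = 0.4394
The server is idle 43.94% of the time.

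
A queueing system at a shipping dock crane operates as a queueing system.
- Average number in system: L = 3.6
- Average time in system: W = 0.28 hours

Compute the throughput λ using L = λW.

Little's Law: L = λW, so λ = L/W
λ = 3.6/0.28 = 12.8571 containers/hour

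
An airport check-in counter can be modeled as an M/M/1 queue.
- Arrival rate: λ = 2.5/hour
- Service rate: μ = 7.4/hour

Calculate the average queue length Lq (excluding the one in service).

ρ = λ/μ = 2.5/7.4 = 0.3378
For M/M/1: Lq = λ²/(μ(μ-λ))
Lq = 6.25/(7.4 × 4.90)
Lq = 0.1724 passengers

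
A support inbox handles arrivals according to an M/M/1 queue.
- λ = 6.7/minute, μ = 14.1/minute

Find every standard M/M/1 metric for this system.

Step 1: ρ = λ/μ = 6.7/14.1 = 0.4752
Step 2: L = λ/(μ-λ) = 6.7/7.40 = 0.9054
Step 3: Lq = λ²/(μ(μ-λ)) = 44.89/(14.1×7.40) = 0.4302
Step 4: W = 1/(μ-λ) = 1/7.40 = 0.13514
Step 5: Wq = λ/(μ(μ-λ)) = 6.7/(14.1×7.40) = 0.06421
Step 6: P(0) = 1-ρ = 0.5248
Verify: L = λW = 6.7×0.13514 = 0.9054 ✔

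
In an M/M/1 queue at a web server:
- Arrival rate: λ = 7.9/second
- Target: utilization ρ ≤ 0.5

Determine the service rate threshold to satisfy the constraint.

ρ = λ/μ, so μ = λ/ρ
μ ≥ 7.9/0.5 = 15.8000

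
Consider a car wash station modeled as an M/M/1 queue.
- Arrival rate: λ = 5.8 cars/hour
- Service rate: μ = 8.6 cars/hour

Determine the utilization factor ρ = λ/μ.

Server utilization: ρ = λ/μ
ρ = 5.8/8.6 = 0.6744
The server is busy 67.44% of the time.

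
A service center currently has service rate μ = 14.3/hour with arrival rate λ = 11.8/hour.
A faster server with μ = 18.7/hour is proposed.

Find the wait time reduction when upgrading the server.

System 1: ρ₁ = 11.8/14.3 = 0.8252, W₁ = 1/(14.3-11.8) = 0.4000
System 2: ρ₂ = 11.8/18.7 = 0.6310, W₂ = 1/(18.7-11.8) = 0.1449
Improvement: (W₁-W₂)/W₁ = (0.4000-0.1449)/0.4000 = 63.77%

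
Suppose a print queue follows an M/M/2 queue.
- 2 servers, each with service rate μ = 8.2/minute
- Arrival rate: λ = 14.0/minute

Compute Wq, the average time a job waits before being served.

Traffic intensity: ρ = λ/(cμ) = 14.0/(2×8.2) = 0.8537
Since ρ = 0.8537 < 1, system is stable.
Offered load a = λ/μ = cρ = 14.0/8.2 = 1.7073
P₀ = [ Σₙ₌₀^1 aⁿ/n! + a^2/(2!(1-ρ)) ]⁻¹
Σ = a^0/0! + a^1/1! = 1.0000 + 1.7073 = 2.7073
a^2/(2!(1-ρ)) = 2.9149/(2 × 0.14634) = 9.9593
P₀ = 1/(2.7073 + 9.9593) = 0.07895
Lq = P₀·a^2·ρ / (2!(1-ρ)²) = 0.0789474 × 2.91493 × 0.853659 / (2 × 0.0214158) = 4.5865
Wq = Lq/λ = 4.5865/14.0 = 0.3276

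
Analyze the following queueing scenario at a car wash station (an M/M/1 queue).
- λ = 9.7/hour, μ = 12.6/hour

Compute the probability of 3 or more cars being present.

ρ = λ/μ = 9.7/12.6 = 0.769841
P(N ≥ n) = ρⁿ
P(N ≥ 3) = 0.769841^3
P(N ≥ 3) = 0.4563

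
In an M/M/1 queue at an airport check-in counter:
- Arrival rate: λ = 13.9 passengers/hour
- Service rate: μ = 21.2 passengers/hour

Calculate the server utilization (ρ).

Server utilization: ρ = λ/μ
ρ = 13.9/21.2 = 0.6557
The server is busy 65.57% of the time.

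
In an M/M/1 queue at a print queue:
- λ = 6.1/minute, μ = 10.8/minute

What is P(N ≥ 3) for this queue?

ρ = λ/μ = 6.1/10.8 = 0.5648
P(N ≥ n) = ρⁿ
P(N ≥ 3) = 0.5648^3
P(N ≥ 3) = 0.1802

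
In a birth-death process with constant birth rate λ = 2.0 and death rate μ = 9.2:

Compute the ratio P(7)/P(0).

For constant rates: P(n)/P(0) = (λ/μ)^n
P(7)/P(0) = (2.0/9.2)^7 = 0.2174^7 = 0.00002295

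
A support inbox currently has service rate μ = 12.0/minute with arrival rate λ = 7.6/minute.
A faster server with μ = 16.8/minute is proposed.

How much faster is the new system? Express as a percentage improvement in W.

System 1: ρ₁ = 7.6/12.0 = 0.6333, W₁ = 1/(12.0-7.6) = 0.22727
System 2: ρ₂ = 7.6/16.8 = 0.4524, W₂ = 1/(16.8-7.6) = 0.10870
Improvement: (W₁-W₂)/W₁ = (0.22727-0.10870)/0.22727 = 52.17%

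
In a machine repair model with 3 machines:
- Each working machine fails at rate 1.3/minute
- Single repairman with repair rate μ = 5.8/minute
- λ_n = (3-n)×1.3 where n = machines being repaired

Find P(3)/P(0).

P(3)/P(0) = ∏_{i=0}^{3-1} λ_i/μ_{i+1}
= (3-0)×1.3/5.8 × (3-1)×1.3/5.8 × (3-2)×1.3/5.8
= 0.06756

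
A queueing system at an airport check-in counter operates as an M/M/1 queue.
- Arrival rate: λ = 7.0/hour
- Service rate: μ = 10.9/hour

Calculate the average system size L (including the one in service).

ρ = λ/μ = 7.0/10.9 = 0.6422
For M/M/1: L = λ/(μ-λ)
L = 7.0/(10.9-7.0) = 7.0/3.90
L = 1.7949 passengers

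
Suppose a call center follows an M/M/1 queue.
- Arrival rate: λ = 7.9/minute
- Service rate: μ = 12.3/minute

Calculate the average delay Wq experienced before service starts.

First, compute utilization: ρ = λ/μ = 7.9/12.3 = 0.6423
For M/M/1: Wq = λ/(μ(μ-λ))
Wq = 7.9/(12.3 × (12.3-7.9))
Wq = 7.9/(12.3 × 4.40)
Wq = 0.1460 minutes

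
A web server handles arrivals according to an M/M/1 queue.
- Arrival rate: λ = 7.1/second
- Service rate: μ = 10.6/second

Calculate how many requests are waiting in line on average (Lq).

ρ = λ/μ = 7.1/10.6 = 0.6698
For M/M/1: Lq = λ²/(μ(μ-λ))
Lq = 50.41/(10.6 × 3.50)
Lq = 1.3588 requests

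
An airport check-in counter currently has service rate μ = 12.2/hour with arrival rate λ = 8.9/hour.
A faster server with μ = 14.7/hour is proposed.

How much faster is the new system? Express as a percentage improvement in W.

System 1: ρ₁ = 8.9/12.2 = 0.7295, W₁ = 1/(12.2-8.9) = 0.3030
System 2: ρ₂ = 8.9/14.7 = 0.6054, W₂ = 1/(14.7-8.9) = 0.1724
Improvement: (W₁-W₂)/W₁ = (0.3030-0.1724)/0.3030 = 43.10%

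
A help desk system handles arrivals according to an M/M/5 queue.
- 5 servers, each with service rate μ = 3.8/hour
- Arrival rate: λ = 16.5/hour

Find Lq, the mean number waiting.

Traffic intensity: ρ = λ/(cμ) = 16.5/(5×3.8) = 0.8684
Since ρ = 0.8684 < 1, system is stable.
Offered load a = λ/μ = cρ = 16.5/3.8 = 4.3421
P₀ = [ Σₙ₌₀^4 aⁿ/n! + a^5/(5!(1-ρ)) ]⁻¹
Σ = a^0/0! + a^1/1! + a^2/2! + a^3/3! + a^4/4! = 1.0000 + 4.3421 + 9.4269 + 13.6443 + 14.8112 = 43.2245
a^5/(5!(1-ρ)) = 1543.4826/(120 × 0.131579) = 97.7539
P₀ = 1/(43.2245 + 97.7539) = 0.007093
Lq = P₀·a^5·ρ / (5!(1-ρ)²) = 0.0070933 × 1543.4826 × 0.86842 / (120 × 0.017313) = 4.5764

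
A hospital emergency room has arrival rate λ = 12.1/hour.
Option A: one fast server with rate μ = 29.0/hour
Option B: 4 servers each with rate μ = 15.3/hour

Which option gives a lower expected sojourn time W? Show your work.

Option A: single server μ = 29.0 (M/M/1)
  ρ_A = 12.1/29.0 = 0.4172
  W_A = 1/(μ-λ) = 1/(29.0-12.1) = 1/16.90 = 0.05917

Option B: 4 servers μ = 15.3 (M/M/4)
  ρ_B = λ/(cμ) = 12.1/(4×15.3) = 0.1977
  Offered load a = λ/μ = cρ = 12.1/15.3 = 0.7908
  P₀ = [ Σₙ₌₀^3 aⁿ/n! + a^4/(4!(1-ρ)) ]⁻¹
  Σ = a^0/0! + a^1/1! + a^2/2! + a^3/3! = 1.0000 + 0.79085 + 0.31272 + 0.082439 = 2.1860
  a^4/(4!(1-ρ)) = 0.3912/(24 × 0.8023) = 0.02032
  P₀ = 1/(2.1860 + 0.02032) = 0.4532
  Lq = P₀·a^4·ρ / (4!(1-ρ)²) = 0.4532 × 0.3912 × 0.1977 / (24 × 0.6437) = 0.002269
  Wq_B = Lq/λ = 0.002269/12.1 = 0.0001875
  W_B = Wq_B + 1/μ = 0.0001875 + 0.06536 = 0.06555

Since W_A = 0.05917 < W_B = 0.06555, Option A (single fast server) has the shorter time in system.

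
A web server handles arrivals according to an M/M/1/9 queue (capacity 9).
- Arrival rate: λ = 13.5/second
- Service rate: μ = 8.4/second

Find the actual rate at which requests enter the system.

ρ = λ/μ = 13.5/8.4 = 1.60714
P₀ = (1-ρ)/(1-ρ^(K+1)) = (1-1.60714)/(1-1.60714^10) = -0.60714/-113.9574 = 0.005328
P_K = P₀×ρ^K = 0.005328 × 1.60714^9 = 0.005328 × 71.5292 = 0.3811
λ_eff = λ(1-P_K) = 13.5 × (1 - 0.3811) = 13.5 × 0.6189 = 8.3552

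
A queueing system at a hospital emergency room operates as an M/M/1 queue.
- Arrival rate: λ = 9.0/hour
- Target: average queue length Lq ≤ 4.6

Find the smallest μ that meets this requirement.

For M/M/1: Lq = λ²/(μ(μ-λ))
Need Lq ≤ 4.6, i.e. μ(μ-λ) ≥ λ²/4.6
μ² - 9.0μ - 81.00/4.6 ≥ 0  →  μ² - 9.0μ - 17.6087 ≥ 0
Quadratic formula (positive root): μ = [λ + √(λ² + 4×17.6087)]/2
Discriminant: 81.00 + 4×17.6087 = 151.4348, √151.4348 = 12.30588
μ ≥ (9.0 + 12.30588)/2 = 10.6529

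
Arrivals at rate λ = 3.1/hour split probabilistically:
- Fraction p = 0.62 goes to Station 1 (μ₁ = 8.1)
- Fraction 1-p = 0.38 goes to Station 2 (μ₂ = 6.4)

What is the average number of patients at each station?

Effective rates: λ₁ = 3.1×0.62 = 1.922, λ₂ = 3.1×0.38 = 1.178
Station 1: ρ₁ = 1.922/8.1 = 0.2373, L₁ = ρ₁/(1-ρ₁) = 0.2373/(1-0.2373) = 0.3111
Station 2: ρ₂ = 1.178/6.4 = 0.1841, L₂ = ρ₂/(1-ρ₂) = 0.1841/(1-0.1841) = 0.2256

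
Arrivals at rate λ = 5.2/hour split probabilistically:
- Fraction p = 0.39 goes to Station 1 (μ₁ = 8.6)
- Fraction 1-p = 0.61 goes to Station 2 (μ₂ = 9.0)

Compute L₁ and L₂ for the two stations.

Effective rates: λ₁ = 5.2×0.39 = 2.028, λ₂ = 5.2×0.61 = 3.172
Station 1: ρ₁ = 2.028/8.6 = 0.2358, L₁ = ρ₁/(1-ρ₁) = 0.2358/(1-0.2358) = 0.3086
Station 2: ρ₂ = 3.172/9.0 = 0.35244, L₂ = ρ₂/(1-ρ₂) = 0.35244/(1-0.35244) = 0.5443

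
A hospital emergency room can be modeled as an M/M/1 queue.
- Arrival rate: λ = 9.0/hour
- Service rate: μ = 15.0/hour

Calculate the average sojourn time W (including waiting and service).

First, compute utilization: ρ = λ/μ = 9.0/15.0 = 0.6000
For M/M/1: W = 1/(μ-λ)
W = 1/(15.0-9.0) = 1/6.00
W = 0.1667 hours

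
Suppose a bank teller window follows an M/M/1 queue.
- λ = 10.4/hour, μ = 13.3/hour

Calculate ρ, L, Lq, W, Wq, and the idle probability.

Step 1: ρ = λ/μ = 10.4/13.3 = 0.7820
Step 2: L = λ/(μ-λ) = 10.4/2.90 = 3.5862
Step 3: Lq = λ²/(μ(μ-λ)) = 108.16/(13.3×2.90) = 2.8043
Step 4: W = 1/(μ-λ) = 1/2.90 = 0.34483
Step 5: Wq = λ/(μ(μ-λ)) = 10.4/(13.3×2.90) = 0.2696
Step 6: P(0) = 1-ρ = 0.2180
Verify: L = λW = 10.4×0.34483 = 3.5862 ✔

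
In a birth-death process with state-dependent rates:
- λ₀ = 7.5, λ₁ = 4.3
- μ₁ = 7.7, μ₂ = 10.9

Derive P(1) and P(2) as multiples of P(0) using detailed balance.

Balance equations:
State 0: λ₀P₀ = μ₁P₁ → P₁ = (λ₀/μ₁)P₀ = (7.5/7.7)P₀ = 0.9740P₀
State 1: P₂ = (λ₀λ₁)/(μ₁μ₂)P₀ = (7.5×4.3)/(7.7×10.9)P₀ = 0.3842P₀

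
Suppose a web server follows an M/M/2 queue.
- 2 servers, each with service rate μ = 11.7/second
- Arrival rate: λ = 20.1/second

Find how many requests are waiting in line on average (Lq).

Traffic intensity: ρ = λ/(cμ) = 20.1/(2×11.7) = 0.8590
Since ρ = 0.8590 < 1, system is stable.
Offered load a = λ/μ = cρ = 20.1/11.7 = 1.7179
P₀ = [ Σₙ₌₀^1 aⁿ/n! + a^2/(2!(1-ρ)) ]⁻¹
Σ = a^0/0! + a^1/1! = 1.0000 + 1.7179 = 2.7179
a^2/(2!(1-ρ)) = 2.95135/(2 × 0.141026) = 10.4639
P₀ = 1/(2.7179 + 10.4639) = 0.07586
Lq = P₀·a^2·ρ / (2!(1-ρ)²) = 0.075862 × 2.9513 × 0.85897 / (2 × 0.019888) = 4.8350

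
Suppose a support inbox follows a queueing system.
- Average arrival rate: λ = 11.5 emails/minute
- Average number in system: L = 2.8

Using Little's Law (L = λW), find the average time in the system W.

Little's Law: L = λW, so W = L/λ
W = 2.8/11.5 = 0.2435 minutes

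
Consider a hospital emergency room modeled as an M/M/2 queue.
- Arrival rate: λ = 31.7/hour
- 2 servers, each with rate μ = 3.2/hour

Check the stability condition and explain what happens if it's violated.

Stability requires ρ = λ/(cμ) < 1
ρ = 31.7/(2 × 3.2) = 31.7/6.40 = 4.9531
Since 4.9531 ≥ 1, the system is UNSTABLE.
Need c > λ/μ = 31.7/3.2 = 9.91.
Minimum servers needed: c = 10.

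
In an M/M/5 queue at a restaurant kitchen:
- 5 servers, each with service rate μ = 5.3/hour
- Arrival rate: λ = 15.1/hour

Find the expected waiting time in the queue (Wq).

Traffic intensity: ρ = λ/(cμ) = 15.1/(5×5.3) = 0.5698
Since ρ = 0.5698 < 1, system is stable.
Offered load a = λ/μ = cρ = 15.1/5.3 = 2.8491
P₀ = [ Σₙ₌₀^4 aⁿ/n! + a^5/(5!(1-ρ)) ]⁻¹
Σ = a^0/0! + a^1/1! + a^2/2! + a^3/3! + a^4/4! = 1.00000 + 2.84906 + 4.05856 + 3.85436 + 2.74532 = 14.5073
a^5/(5!(1-ρ)) = 187.7178/(120 × 0.4302) = 3.6363
P₀ = 1/(14.5073 + 3.6363) = 0.05512
Lq = P₀·a^5·ρ / (5!(1-ρ)²) = 0.055116 × 187.7178 × 0.56981 / (120 × 0.18506) = 0.2655
Wq = Lq/λ = 0.2655/15.1 = 0.01758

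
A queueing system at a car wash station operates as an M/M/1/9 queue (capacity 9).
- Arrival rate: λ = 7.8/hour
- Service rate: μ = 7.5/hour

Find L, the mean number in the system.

ρ = λ/μ = 7.8/7.5 = 1.0400
P₀ = (1-ρ)/(1-ρ^(K+1)) = (1-1.0400)/(1-1.0400^10) = -0.040000/-0.48024 = 0.08329
P_K = P₀×ρ^K = 0.08329 × 1.0400^9 = 0.08329 × 1.4233 = 0.1185
L = ρ[1 - (K+1)ρ^K + Kρ^(K+1)] / [(1-ρ)(1-ρ^(K+1))]
L = 1.0400 × (1 - 10×1.42331181 + 9×1.48024428) / ((1 - 1.0400) × (1 - 1.48024428)) = 4.8227 cars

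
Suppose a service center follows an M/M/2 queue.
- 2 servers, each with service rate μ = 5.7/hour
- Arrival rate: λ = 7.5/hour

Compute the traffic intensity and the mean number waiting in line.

Traffic intensity: ρ = λ/(cμ) = 7.5/(2×5.7) = 0.6579
Since ρ = 0.6579 < 1, system is stable.
Offered load a = λ/μ = cρ = 7.5/5.7 = 1.3158
P₀ = [ Σₙ₌₀^1 aⁿ/n! + a^2/(2!(1-ρ)) ]⁻¹
Σ = a^0/0! + a^1/1! = 1.0000 + 1.3158 = 2.3158
a^2/(2!(1-ρ)) = 1.7313/(2 × 0.3421) = 2.5304
P₀ = 1/(2.3158 + 2.5304) = 0.2063
Lq = P₀·a^2·ρ / (2!(1-ρ)²) = 0.20635 × 1.7313 × 0.65789 / (2 × 0.11704) = 1.0041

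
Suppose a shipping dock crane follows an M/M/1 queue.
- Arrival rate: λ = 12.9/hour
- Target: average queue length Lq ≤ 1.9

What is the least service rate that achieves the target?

For M/M/1: Lq = λ²/(μ(μ-λ))
Need Lq ≤ 1.9, i.e. μ(μ-λ) ≥ λ²/1.9
μ² - 12.9μ - 166.41/1.9 ≥ 0  →  μ² - 12.9μ - 87.5842 ≥ 0
Quadratic formula (positive root): μ = [λ + √(λ² + 4×87.5842)]/2
Discriminant: 166.41 + 4×87.5842 = 516.7468, √516.7468 = 22.73207
μ ≥ (12.9 + 22.73207)/2 = 17.8160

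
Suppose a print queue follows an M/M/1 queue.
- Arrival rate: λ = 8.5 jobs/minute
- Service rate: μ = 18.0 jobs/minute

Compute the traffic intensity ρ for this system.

Server utilization: ρ = λ/μ
ρ = 8.5/18.0 = 0.4722
The server is busy 47.22% of the time.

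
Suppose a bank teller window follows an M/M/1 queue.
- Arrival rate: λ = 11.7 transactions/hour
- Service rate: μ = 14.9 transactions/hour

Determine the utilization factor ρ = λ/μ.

Server utilization: ρ = λ/μ
ρ = 11.7/14.9 = 0.7852
The server is busy 78.52% of the time.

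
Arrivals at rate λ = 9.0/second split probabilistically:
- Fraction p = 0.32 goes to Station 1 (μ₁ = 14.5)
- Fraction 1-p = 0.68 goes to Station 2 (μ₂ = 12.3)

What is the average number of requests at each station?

Effective rates: λ₁ = 9.0×0.32 = 2.88, λ₂ = 9.0×0.68 = 6.12
Station 1: ρ₁ = 2.88/14.5 = 0.1986, L₁ = ρ₁/(1-ρ₁) = 0.1986/(1-0.1986) = 0.2478
Station 2: ρ₂ = 6.12/12.3 = 0.49756, L₂ = ρ₂/(1-ρ₂) = 0.49756/(1-0.49756) = 0.9903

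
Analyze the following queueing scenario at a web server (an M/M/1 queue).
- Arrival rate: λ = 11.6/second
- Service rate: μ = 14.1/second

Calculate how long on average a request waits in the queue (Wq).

First, compute utilization: ρ = λ/μ = 11.6/14.1 = 0.8227
For M/M/1: Wq = λ/(μ(μ-λ))
Wq = 11.6/(14.1 × (14.1-11.6))
Wq = 11.6/(14.1 × 2.50)
Wq = 0.3291 seconds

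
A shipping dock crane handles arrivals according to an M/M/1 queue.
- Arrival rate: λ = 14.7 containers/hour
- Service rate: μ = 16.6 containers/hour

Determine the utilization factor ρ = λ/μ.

Server utilization: ρ = λ/μ
ρ = 14.7/16.6 = 0.8855
The server is busy 88.55% of the time.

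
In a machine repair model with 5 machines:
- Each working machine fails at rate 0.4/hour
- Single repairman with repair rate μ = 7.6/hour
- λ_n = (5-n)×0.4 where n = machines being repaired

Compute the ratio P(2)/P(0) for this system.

P(2)/P(0) = ∏_{i=0}^{2-1} λ_i/μ_{i+1}
= (5-0)×0.4/7.6 × (5-1)×0.4/7.6
= 0.05540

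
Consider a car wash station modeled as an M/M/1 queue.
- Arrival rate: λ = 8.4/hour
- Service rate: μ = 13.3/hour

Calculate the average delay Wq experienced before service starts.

First, compute utilization: ρ = λ/μ = 8.4/13.3 = 0.6316
For M/M/1: Wq = λ/(μ(μ-λ))
Wq = 8.4/(13.3 × (13.3-8.4))
Wq = 8.4/(13.3 × 4.90)
Wq = 0.1289 hours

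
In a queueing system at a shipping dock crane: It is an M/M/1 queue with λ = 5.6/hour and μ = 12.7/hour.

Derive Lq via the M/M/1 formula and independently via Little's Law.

Method 1 (direct): Lq = λ²/(μ(μ-λ)) = 31.36/(12.7 × 7.10) = 0.3478

Method 2 (Little's Law):
W = 1/(μ-λ) = 1/7.10 = 0.140845
Wq = W - 1/μ = 0.140845 - 0.0787402 = 0.06210
Lq = λWq = 5.6 × 0.06210 = 0.3478 ✔ (matches Method 1)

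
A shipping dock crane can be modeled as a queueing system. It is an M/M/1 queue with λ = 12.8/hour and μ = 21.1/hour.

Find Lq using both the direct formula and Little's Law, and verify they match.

Method 1 (direct): Lq = λ²/(μ(μ-λ)) = 163.84/(21.1 × 8.30) = 0.9355

Method 2 (Little's Law):
W = 1/(μ-λ) = 1/8.30 = 0.120482
Wq = W - 1/μ = 0.120482 - 0.0473934 = 0.073089
Lq = λWq = 12.8 × 0.073089 = 0.9355 ✔ (matches Method 1)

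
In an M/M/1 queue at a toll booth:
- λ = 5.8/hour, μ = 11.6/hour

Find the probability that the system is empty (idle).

ρ = λ/μ = 5.8/11.6 = 0.5000
P(0) = 1 - ρ = 1 - 0.5000 = 0.5000
The server is idle 50.00% of the time.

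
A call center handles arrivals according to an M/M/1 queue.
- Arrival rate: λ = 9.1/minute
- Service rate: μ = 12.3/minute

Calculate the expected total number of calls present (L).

ρ = λ/μ = 9.1/12.3 = 0.7398
For M/M/1: L = λ/(μ-λ)
L = 9.1/(12.3-9.1) = 9.1/3.20
L = 2.8437 calls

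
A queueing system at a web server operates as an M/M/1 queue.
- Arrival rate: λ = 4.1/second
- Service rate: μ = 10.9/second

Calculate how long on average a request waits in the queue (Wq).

First, compute utilization: ρ = λ/μ = 4.1/10.9 = 0.3761
For M/M/1: Wq = λ/(μ(μ-λ))
Wq = 4.1/(10.9 × (10.9-4.1))
Wq = 4.1/(10.9 × 6.80)
Wq = 0.05532 seconds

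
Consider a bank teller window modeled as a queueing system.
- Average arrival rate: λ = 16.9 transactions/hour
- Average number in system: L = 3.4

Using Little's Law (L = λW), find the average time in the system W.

Little's Law: L = λW, so W = L/λ
W = 3.4/16.9 = 0.2012 hours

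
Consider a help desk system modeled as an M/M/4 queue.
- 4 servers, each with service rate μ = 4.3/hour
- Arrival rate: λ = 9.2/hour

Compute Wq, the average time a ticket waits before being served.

Traffic intensity: ρ = λ/(cμ) = 9.2/(4×4.3) = 0.5349
Since ρ = 0.5349 < 1, system is stable.
Offered load a = λ/μ = cρ = 9.2/4.3 = 2.1395
P₀ = [ Σₙ₌₀^3 aⁿ/n! + a^4/(4!(1-ρ)) ]⁻¹
Σ = a^0/0! + a^1/1! + a^2/2! + a^3/3! = 1.00000 + 2.13953 + 2.28880 + 1.63233 = 7.0607
a^4/(4!(1-ρ)) = 20.9545/(24 × 0.4651) = 1.8772
P₀ = 1/(7.0607 + 1.8772) = 0.1119
Lq = P₀·a^4·ρ / (4!(1-ρ)²) = 0.11188 × 20.9545 × 0.53488 / (24 × 0.21633) = 0.2415
Wq = Lq/λ = 0.2415/9.2 = 0.02625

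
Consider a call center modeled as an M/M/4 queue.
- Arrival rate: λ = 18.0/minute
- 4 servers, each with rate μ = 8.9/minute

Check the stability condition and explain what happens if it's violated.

Stability requires ρ = λ/(cμ) < 1
ρ = 18.0/(4 × 8.9) = 18.0/35.60 = 0.5056
Since 0.5056 < 1, the system is STABLE.
The servers are busy 50.56% of the time.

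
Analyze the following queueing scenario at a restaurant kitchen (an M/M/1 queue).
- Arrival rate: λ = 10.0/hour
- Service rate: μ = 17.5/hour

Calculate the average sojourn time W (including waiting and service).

First, compute utilization: ρ = λ/μ = 10.0/17.5 = 0.5714
For M/M/1: W = 1/(μ-λ)
W = 1/(17.5-10.0) = 1/7.50
W = 0.1333 hours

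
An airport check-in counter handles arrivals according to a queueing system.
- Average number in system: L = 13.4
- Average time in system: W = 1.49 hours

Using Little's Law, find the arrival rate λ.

Little's Law: L = λW, so λ = L/W
λ = 13.4/1.49 = 8.9933 passengers/hour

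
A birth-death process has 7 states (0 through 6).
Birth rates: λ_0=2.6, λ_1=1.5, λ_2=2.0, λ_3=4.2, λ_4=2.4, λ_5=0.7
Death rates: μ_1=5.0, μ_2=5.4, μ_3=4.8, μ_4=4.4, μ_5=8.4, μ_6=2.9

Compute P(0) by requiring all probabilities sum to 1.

Ratios P(n)/P(0) = (λ₀···λₙ₋₁)/(μ₁···μₙ):
P(1)/P(0) = (2.6)/(5.0) = 0.52000
P(2)/P(0) = (2.6×1.5)/(5.0×5.4) = 0.14444
P(3)/P(0) = (2.6×1.5×2.0)/(5.0×5.4×4.8) = 0.060185
P(4)/P(0) = (2.6×1.5×2.0×4.2)/(5.0×5.4×4.8×4.4) = 0.057449
P(5)/P(0) = (2.6×1.5×2.0×4.2×2.4)/(5.0×5.4×4.8×4.4×8.4) = 0.016414
P(6)/P(0) = (2.6×1.5×2.0×4.2×2.4×0.7)/(5.0×5.4×4.8×4.4×8.4×2.9) = 0.0039620

Normalization: ∑ P(n) = 1
P(0) × (1.0000 + 0.52000 + 0.14444 + 0.060185 + 0.057449 + 0.016414 + 0.0039620) = 1
P(0) × 1.8025 = 1
P(0) = 1/1.8025 = 0.5548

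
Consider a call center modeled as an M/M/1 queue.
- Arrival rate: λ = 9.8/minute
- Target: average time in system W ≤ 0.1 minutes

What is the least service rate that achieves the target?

For M/M/1: W = 1/(μ-λ)
Need W ≤ 0.1, so 1/(μ-λ) ≤ 0.1
μ - λ ≥ 1/0.1 = 10.0000
μ ≥ 9.8 + 10.0000 = 19.8000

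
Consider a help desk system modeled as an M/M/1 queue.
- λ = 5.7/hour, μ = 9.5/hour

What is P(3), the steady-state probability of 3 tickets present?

ρ = λ/μ = 5.7/9.5 = 0.6000
P(n) = (1-ρ)ρⁿ
P(3) = (1-0.6000) × 0.6000^3
P(3) = 0.4000 × 0.2160
P(3) = 0.08640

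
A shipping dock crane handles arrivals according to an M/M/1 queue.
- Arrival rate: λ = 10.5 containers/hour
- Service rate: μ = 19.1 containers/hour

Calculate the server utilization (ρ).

Server utilization: ρ = λ/μ
ρ = 10.5/19.1 = 0.5497
The server is busy 54.97% of the time.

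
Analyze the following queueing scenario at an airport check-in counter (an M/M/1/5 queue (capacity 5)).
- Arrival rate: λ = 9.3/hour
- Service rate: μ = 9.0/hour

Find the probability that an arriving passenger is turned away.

ρ = λ/μ = 9.3/9.0 = 1.03333
P₀ = (1-ρ)/(1-ρ^(K+1)) = (1-1.03333)/(1-1.03333^6) = -0.03333/-0.2174 = 0.1533
P_K = P₀×ρ^K = 0.1533 × 1.03333^5 = 0.1533 × 1.1781 = 0.1806
Blocking probability = 18.06%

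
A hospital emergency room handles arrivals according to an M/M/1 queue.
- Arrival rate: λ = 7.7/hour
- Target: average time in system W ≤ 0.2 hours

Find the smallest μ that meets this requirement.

For M/M/1: W = 1/(μ-λ)
Need W ≤ 0.2, so 1/(μ-λ) ≤ 0.2
μ - λ ≥ 1/0.2 = 5.0000
μ ≥ 7.7 + 5.0000 = 12.7000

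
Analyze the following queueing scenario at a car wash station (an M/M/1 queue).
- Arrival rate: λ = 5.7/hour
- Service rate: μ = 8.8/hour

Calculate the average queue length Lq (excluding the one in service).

ρ = λ/μ = 5.7/8.8 = 0.6477
For M/M/1: Lq = λ²/(μ(μ-λ))
Lq = 32.49/(8.8 × 3.10)
Lq = 1.1910 cars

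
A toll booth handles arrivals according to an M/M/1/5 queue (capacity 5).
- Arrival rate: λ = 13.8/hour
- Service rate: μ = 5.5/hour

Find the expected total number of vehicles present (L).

ρ = λ/μ = 13.8/5.5 = 2.5091
P₀ = (1-ρ)/(1-ρ^(K+1)) = (1-2.5091)/(1-2.5091^6) = -1.5091/-248.5214 = 0.006072
P_K = P₀×ρ^K = 0.0060723 × 2.5091^5 = 0.0060723 × 99.4466 = 0.6039
L = ρ[1 - (K+1)ρ^K + Kρ^(K+1)] / [(1-ρ)(1-ρ^(K+1))]
L = 2.5091 × (1 - 6×99.4466 + 5×249.5214) / ((1 - 2.5091) × (1 - 249.5214)) = 4.3615 vehicles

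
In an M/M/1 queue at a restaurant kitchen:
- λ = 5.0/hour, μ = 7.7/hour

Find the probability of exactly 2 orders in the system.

ρ = λ/μ = 5.0/7.7 = 0.6494
P(n) = (1-ρ)ρⁿ
P(2) = (1-0.6494) × 0.6494^2
P(2) = 0.35060 × 0.42172
P(2) = 0.1479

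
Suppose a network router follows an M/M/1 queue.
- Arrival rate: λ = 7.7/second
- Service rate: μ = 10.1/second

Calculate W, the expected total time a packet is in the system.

First, compute utilization: ρ = λ/μ = 7.7/10.1 = 0.7624
For M/M/1: W = 1/(μ-λ)
W = 1/(10.1-7.7) = 1/2.40
W = 0.4167 seconds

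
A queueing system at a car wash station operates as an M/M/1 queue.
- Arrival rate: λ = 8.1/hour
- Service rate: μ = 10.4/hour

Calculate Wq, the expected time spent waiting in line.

First, compute utilization: ρ = λ/μ = 8.1/10.4 = 0.7788
For M/M/1: Wq = λ/(μ(μ-λ))
Wq = 8.1/(10.4 × (10.4-8.1))
Wq = 8.1/(10.4 × 2.30)
Wq = 0.3386 hours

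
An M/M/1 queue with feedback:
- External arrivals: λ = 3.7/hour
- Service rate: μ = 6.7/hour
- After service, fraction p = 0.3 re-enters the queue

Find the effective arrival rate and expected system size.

Effective arrival rate: λ_eff = λ/(1-p) = 3.7/(1-0.3) = 3.7/0.70 = 5.285714
ρ = λ_eff/μ = 5.285714/6.7 = 0.788913
L = ρ/(1-ρ) = 0.788913/(1-0.788913) = 3.7374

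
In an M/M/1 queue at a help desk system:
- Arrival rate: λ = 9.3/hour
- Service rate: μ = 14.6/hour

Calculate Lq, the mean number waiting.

ρ = λ/μ = 9.3/14.6 = 0.6370
For M/M/1: Lq = λ²/(μ(μ-λ))
Lq = 86.49/(14.6 × 5.30)
Lq = 1.1177 tickets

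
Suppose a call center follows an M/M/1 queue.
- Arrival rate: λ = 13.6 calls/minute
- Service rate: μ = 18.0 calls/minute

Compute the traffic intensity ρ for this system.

Server utilization: ρ = λ/μ
ρ = 13.6/18.0 = 0.7556
The server is busy 75.56% of the time.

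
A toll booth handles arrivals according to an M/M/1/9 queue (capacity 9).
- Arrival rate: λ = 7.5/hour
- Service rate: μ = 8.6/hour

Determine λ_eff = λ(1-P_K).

ρ = λ/μ = 7.5/8.6 = 0.87209
P₀ = (1-ρ)/(1-ρ^(K+1)) = (1-0.87209)/(1-0.87209^10) = 0.1279/0.7455 = 0.1716
P_K = P₀×ρ^K = 0.17157 × 0.87209^9 = 0.17157 × 0.29178 = 0.05006
λ_eff = λ(1-P_K) = 7.5 × (1 - 0.0500601) = 7.5 × 0.9499399 = 7.1245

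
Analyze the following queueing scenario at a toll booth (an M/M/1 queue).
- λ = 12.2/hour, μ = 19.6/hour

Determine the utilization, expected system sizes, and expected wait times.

Step 1: ρ = λ/μ = 12.2/19.6 = 0.6224
Step 2: L = λ/(μ-λ) = 12.2/7.40 = 1.6486
Step 3: Lq = λ²/(μ(μ-λ)) = 148.84/(19.6×7.40) = 1.0262
Step 4: W = 1/(μ-λ) = 1/7.40 = 0.135135
Step 5: Wq = λ/(μ(μ-λ)) = 12.2/(19.6×7.40) = 0.08411
Step 6: P(0) = 1-ρ = 0.3776
Verify: L = λW = 12.2×0.135135 = 1.6486 ✔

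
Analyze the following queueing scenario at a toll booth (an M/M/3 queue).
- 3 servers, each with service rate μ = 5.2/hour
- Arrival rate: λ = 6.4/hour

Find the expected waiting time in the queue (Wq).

Traffic intensity: ρ = λ/(cμ) = 6.4/(3×5.2) = 0.4103
Since ρ = 0.4103 < 1, system is stable.
Offered load a = λ/μ = cρ = 6.4/5.2 = 1.2308
P₀ = [ Σₙ₌₀^2 aⁿ/n! + a^3/(3!(1-ρ)) ]⁻¹
Σ = a^0/0! + a^1/1! + a^2/2! = 1.0000 + 1.2308 + 0.7574 = 2.9882
a^3/(3!(1-ρ)) = 1.8644/(6 × 0.5897) = 0.5269
P₀ = 1/(2.9882 + 0.5269) = 0.2845
Lq = P₀·a^3·ρ / (3!(1-ρ)²) = 0.2845 × 1.8644 × 0.4103 / (6 × 0.3478) = 0.1043
Wq = Lq/λ = 0.10427/6.4 = 0.01629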